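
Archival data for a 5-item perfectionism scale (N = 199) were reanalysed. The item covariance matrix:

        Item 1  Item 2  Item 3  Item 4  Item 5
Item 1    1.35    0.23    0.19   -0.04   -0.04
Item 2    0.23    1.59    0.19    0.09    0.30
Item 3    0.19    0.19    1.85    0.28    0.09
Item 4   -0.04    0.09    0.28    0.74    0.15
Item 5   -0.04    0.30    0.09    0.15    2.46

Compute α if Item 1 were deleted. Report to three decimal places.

Remaining items: Item 2, Item 3, Item 4, Item 5 (k = 4).
sum of item variances = 1.59 + 1.85 + 0.74 + 2.46 = 6.64
σ²_T = 6.64 + 2 × 1.10 = 8.84
α (item deleted) = (4/3)·(1 − 6.64/8.84) = 0.332

α = 0.332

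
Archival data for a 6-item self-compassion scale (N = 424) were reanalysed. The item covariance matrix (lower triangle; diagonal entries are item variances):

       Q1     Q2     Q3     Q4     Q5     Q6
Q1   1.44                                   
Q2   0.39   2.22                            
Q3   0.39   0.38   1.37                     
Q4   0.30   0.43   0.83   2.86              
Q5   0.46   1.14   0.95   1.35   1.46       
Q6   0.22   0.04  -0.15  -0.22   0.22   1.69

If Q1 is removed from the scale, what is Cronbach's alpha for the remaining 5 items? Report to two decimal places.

α = 0.64

Remaining items: Q2, Q3, Q4, Q5, Q6 (k = 5).
ΣVar(i) = 2.22 + 1.37 + 2.86 + 1.46 + 1.69 = 9.60
Var(T) = 9.60 + 2 × 4.97 = 19.54
α (item deleted) = (5/4)·(1 − 9.60/19.54) = 0.64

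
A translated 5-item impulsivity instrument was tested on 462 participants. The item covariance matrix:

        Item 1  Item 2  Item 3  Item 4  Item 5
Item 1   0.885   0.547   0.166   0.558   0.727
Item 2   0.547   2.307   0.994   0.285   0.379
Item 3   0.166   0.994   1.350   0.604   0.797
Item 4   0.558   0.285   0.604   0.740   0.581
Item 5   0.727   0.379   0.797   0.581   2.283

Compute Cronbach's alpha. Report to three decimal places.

Σσ²ᵢ = 0.885 + 2.307 + 1.350 + 0.740 + 2.283 = 7.565
Σ_{i<j} σ_ij = 5.638
Var(T) = 7.565 + 2 × 5.638 = 18.841
α = (k/(k−1))·(1 − Σσ²ᵢ/Var(T)) = (5/4)·(1 − 7.565/18.841) = 0.748

α = 0.748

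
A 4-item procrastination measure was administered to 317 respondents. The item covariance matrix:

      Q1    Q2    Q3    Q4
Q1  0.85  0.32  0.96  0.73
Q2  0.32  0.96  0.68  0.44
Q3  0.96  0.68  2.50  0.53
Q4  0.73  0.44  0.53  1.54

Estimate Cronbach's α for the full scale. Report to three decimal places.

Σσᵢ² = 0.85 + 0.96 + 2.50 + 1.54 = 5.85
Sum of the distinct covariances = 3.66
total variance = 5.85 + 2 × 3.66 = 13.17
α = (k/(k−1))·(1 − Σσᵢ²/total variance) = (4/3)·(1 − 5.85/13.17) = 0.741

Cronbach's α = 0.741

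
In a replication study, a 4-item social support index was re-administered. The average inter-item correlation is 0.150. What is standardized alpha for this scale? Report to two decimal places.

Standardized α = k·r̄ / (1 + (k−1)·r̄) = 4 × 0.150 / (1 + 3 × 0.150)
  = 0.6000 / 1.4500 = 0.41

α = 0.41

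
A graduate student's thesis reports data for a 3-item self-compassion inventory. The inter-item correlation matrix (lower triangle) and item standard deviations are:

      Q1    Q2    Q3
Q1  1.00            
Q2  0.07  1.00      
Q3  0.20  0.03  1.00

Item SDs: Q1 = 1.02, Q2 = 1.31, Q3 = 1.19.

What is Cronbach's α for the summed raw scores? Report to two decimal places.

α = 0.23

Σσ²ᵢ = 1.02² + 1.31² + 1.19² = 4.1726
Covariances σ_ij = r_ij · s_i · s_j:
  σ(Q1,Q2) = 0.07 × 1.02 × 1.31 = 0.0935
  σ(Q1,Q3) = 0.20 × 1.02 × 1.19 = 0.2428
  σ(Q2,Q3) = 0.03 × 1.31 × 1.19 = 0.0468
σ²_T = Σσ²ᵢ + 2·Σσ_ij = 4.1726 + 2 × 0.3831 = 4.9388
α = (3/2)·(1 − 4.1726/4.9388) = 0.23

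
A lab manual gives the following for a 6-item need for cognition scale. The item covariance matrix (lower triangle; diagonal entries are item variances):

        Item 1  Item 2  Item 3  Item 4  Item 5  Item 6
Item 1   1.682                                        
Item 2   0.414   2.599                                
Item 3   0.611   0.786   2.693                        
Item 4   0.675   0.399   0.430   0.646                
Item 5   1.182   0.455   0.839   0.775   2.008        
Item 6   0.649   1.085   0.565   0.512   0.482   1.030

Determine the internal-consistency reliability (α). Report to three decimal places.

Σσ²ᵢ = 1.682 + 2.599 + 2.693 + 0.646 + 2.008 + 1.030 = 10.658
Sum of off-diagonal covariances = 9.859
σ²_T = 10.658 + 2 × 9.859 = 30.376
α = (k/(k−1))·(1 − Σσ²ᵢ/σ²_T) = (6/5)·(1 − 10.658/30.376) = 0.779

α = 0.779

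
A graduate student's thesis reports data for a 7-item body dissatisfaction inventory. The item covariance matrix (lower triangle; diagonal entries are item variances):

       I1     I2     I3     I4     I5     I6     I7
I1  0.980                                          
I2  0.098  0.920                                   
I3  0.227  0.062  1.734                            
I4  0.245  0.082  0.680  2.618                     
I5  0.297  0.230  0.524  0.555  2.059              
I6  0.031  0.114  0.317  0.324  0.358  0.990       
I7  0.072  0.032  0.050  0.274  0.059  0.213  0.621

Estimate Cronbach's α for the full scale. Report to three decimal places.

Σσᵢ² = 0.980 + 0.920 + 1.734 + 2.618 + 2.059 + 0.990 + 0.621 = 9.922
Sum of off-diagonal covariances = 4.844
total variance = 9.922 + 2 × 4.844 = 19.610
α = (k/(k−1))·(1 − Σσᵢ²/total variance) = (7/6)·(1 − 9.922/19.610) = 0.576

Cronbach's α = 0.576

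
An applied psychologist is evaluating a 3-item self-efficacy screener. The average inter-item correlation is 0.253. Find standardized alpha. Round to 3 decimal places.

α = 0.504

Standardized α = k·r̄ / (1 + (k−1)·r̄) = 3 × 0.253 / (1 + 2 × 0.253)
  = 0.7590 / 1.5060 = 0.504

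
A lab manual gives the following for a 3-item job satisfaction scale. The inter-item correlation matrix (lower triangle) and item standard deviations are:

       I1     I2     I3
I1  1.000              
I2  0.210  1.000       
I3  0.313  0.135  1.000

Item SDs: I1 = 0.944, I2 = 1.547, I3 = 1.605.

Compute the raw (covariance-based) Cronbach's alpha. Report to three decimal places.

Σσ²ᵢ = 0.944² + 1.547² + 1.605² = 5.8604
Covariances σ_ij = r_ij · s_i · s_j:
  σ(I1,I2) = 0.210 × 0.944 × 1.547 = 0.3067
  σ(I1,I3) = 0.313 × 0.944 × 1.605 = 0.4742
  σ(I2,I3) = 0.135 × 1.547 × 1.605 = 0.3352
σ²_T = Σσ²ᵢ + 2·Σσ_ij = 5.8604 + 2 × 1.1161 = 8.0926
α = (3/2)·(1 − 5.8604/8.0926) = 0.414

Cronbach's alpha = 0.414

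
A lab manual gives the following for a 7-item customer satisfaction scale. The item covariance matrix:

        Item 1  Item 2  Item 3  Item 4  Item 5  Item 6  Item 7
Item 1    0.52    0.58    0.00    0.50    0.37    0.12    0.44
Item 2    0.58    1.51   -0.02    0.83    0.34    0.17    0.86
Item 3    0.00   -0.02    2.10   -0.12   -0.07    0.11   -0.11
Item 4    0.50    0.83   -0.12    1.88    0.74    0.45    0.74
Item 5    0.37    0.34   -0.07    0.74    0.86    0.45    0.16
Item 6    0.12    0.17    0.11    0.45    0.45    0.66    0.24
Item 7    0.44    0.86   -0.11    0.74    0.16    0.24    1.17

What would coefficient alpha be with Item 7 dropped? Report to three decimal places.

Remaining items: Item 1, Item 2, Item 3, Item 4, Item 5, Item 6 (k = 6).
ΣVar(i) = 0.52 + 1.51 + 2.10 + 1.88 + 0.86 + 0.66 = 7.53
σ²_T = 7.53 + 2 × 4.45 = 16.43
α (item deleted) = (6/5)·(1 − 7.53/16.43) = 0.650

α = 0.650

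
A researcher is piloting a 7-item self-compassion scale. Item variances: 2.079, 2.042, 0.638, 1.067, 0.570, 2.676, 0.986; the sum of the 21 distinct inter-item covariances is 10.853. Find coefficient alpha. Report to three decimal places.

sum of item variances = 2.079 + 2.042 + 0.638 + 1.067 + 0.570 + 2.676 + 0.986 = 10.058
Sum of distinct covariances = 10.853
total variance = sum of item variances + 2·Σcov = 10.058 + 2 × 10.853 = 31.764
α = (7/6)·(1 − 10.058/31.764) = 0.797

coefficient alpha = 0.797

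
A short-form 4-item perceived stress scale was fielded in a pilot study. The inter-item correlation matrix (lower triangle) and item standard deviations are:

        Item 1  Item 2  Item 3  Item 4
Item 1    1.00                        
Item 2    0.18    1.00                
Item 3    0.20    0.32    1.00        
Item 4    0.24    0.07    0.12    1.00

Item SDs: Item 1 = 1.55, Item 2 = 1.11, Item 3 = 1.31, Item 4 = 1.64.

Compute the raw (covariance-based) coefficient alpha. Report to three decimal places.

Σσ²ᵢ = 1.55² + 1.11² + 1.31² + 1.64² = 8.0403
Covariances σ_ij = r_ij · s_i · s_j:
  σ(Item 1,Item 2) = 0.18 × 1.55 × 1.11 = 0.3097
  σ(Item 1,Item 3) = 0.20 × 1.55 × 1.31 = 0.4061
  σ(Item 1,Item 4) = 0.24 × 1.55 × 1.64 = 0.6101
  σ(Item 2,Item 3) = 0.32 × 1.11 × 1.31 = 0.4653
  σ(Item 2,Item 4) = 0.07 × 1.11 × 1.64 = 0.1274
  σ(Item 3,Item 4) = 0.12 × 1.31 × 1.64 = 0.2578
σ²_T = Σσ²ᵢ + 2·Σσ_ij = 8.0403 + 2 × 2.1764 = 12.3931
α = (4/3)·(1 − 8.0403/12.3931) = 0.468

α = 0.468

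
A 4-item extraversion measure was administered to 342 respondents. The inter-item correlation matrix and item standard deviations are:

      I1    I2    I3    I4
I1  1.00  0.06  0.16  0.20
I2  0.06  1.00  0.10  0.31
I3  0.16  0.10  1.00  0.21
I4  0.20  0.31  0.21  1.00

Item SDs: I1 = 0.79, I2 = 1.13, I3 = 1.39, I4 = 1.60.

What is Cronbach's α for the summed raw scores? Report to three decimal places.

Σσ²ᵢ = 0.79² + 1.13² + 1.39² + 1.60² = 6.3931
Covariances σ_ij = r_ij · s_i · s_j:
  σ(I1,I2) = 0.06 × 0.79 × 1.13 = 0.0536
  σ(I1,I3) = 0.16 × 0.79 × 1.39 = 0.1757
  σ(I1,I4) = 0.20 × 0.79 × 1.60 = 0.2528
  σ(I2,I3) = 0.10 × 1.13 × 1.39 = 0.1571
  σ(I2,I4) = 0.31 × 1.13 × 1.60 = 0.5605
  σ(I3,I4) = 0.21 × 1.39 × 1.60 = 0.4670
σ²_T = Σσ²ᵢ + 2·Σσ_ij = 6.3931 + 2 × 1.6667 = 9.7265
α = (4/3)·(1 − 6.3931/9.7265) = 0.457

α = 0.457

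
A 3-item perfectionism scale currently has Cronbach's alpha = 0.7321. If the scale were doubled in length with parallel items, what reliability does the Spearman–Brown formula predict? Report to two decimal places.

predicted reliability = 0.85

Length factor m = 2
α' = m·α / (1 + (m−1)·α)
   = 2 × 0.7321 / (1 + (2 − 1) × 0.7321)
   = 1.4642 / 1.7321 = 0.85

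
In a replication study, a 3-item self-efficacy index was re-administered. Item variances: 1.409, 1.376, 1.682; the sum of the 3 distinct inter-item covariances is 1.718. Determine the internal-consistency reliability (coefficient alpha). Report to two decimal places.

α = 0.65

Σσᵢ² = 1.409 + 1.376 + 1.682 = 4.467
Sum of distinct covariances = 1.718
σ²_total = Σσᵢ² + 2·Σcov = 4.467 + 2 × 1.718 = 7.903
α = (3/2)·(1 − 4.467/7.903) = 0.65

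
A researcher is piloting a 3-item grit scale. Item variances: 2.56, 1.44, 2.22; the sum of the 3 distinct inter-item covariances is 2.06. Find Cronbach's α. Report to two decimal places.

sum of item variances = 2.56 + 1.44 + 2.22 = 6.22
Sum of distinct covariances = 2.06
total variance = sum of item variances + 2·Σcov = 6.22 + 2 × 2.06 = 10.34
α = (3/2)·(1 − 6.22/10.34) = 0.60

Cronbach's α = 0.60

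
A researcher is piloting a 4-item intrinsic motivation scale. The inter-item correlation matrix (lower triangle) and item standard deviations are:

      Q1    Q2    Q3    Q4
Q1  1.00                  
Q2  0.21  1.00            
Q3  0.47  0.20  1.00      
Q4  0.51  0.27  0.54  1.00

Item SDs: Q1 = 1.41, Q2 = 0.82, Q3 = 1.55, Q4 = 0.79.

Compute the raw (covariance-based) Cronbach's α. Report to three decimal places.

α = 0.676

Σσ²ᵢ = 1.41² + 0.82² + 1.55² + 0.79² = 5.6871
Covariances σ_ij = r_ij · s_i · s_j:
  σ(Q1,Q2) = 0.21 × 1.41 × 0.82 = 0.2428
  σ(Q1,Q3) = 0.47 × 1.41 × 1.55 = 1.0272
  σ(Q1,Q4) = 0.51 × 1.41 × 0.79 = 0.5681
  σ(Q2,Q3) = 0.20 × 0.82 × 1.55 = 0.2542
  σ(Q2,Q4) = 0.27 × 0.82 × 0.79 = 0.1749
  σ(Q3,Q4) = 0.54 × 1.55 × 0.79 = 0.6612
σ²_T = Σσ²ᵢ + 2·Σσ_ij = 5.6871 + 2 × 2.9284 = 11.5439
α = (4/3)·(1 − 5.6871/11.5439) = 0.676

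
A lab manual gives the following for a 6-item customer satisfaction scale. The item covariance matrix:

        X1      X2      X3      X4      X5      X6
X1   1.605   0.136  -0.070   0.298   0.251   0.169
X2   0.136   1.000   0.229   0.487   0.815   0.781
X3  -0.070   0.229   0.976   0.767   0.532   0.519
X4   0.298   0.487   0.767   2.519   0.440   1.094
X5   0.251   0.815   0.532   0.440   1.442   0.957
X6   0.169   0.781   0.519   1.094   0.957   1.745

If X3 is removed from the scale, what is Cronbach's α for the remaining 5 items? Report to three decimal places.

Remaining items: X1, X2, X4, X5, X6 (k = 5).
Σσ²ᵢ = 1.605 + 1.000 + 2.519 + 1.442 + 1.745 = 8.311
Var(T) = 8.311 + 2 × 5.428 = 19.167
α (item deleted) = (5/4)·(1 − 8.311/19.167) = 0.708

α = 0.708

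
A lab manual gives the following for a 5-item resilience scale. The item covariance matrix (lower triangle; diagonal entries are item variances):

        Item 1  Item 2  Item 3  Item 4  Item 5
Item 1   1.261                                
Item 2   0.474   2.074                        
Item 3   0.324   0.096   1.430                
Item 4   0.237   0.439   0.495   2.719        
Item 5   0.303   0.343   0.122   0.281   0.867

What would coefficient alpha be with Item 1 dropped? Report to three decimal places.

coefficient alpha = 0.445

Remaining items: Item 2, Item 3, Item 4, Item 5 (k = 4).
sum of item variances = 2.074 + 1.430 + 2.719 + 0.867 = 7.090
total variance = 7.090 + 2 × 1.776 = 10.642
α (item deleted) = (4/3)·(1 − 7.090/10.642) = 0.445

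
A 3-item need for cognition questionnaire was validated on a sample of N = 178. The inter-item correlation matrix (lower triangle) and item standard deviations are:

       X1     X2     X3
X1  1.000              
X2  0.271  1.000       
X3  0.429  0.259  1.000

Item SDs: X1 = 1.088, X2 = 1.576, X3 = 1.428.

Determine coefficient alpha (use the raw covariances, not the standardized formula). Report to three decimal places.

α = 0.563

Σσ²ᵢ = 1.088² + 1.576² + 1.428² = 5.7067
Covariances σ_ij = r_ij · s_i · s_j:
  σ(X1,X2) = 0.271 × 1.088 × 1.576 = 0.4647
  σ(X1,X3) = 0.429 × 1.088 × 1.428 = 0.6665
  σ(X2,X3) = 0.259 × 1.576 × 1.428 = 0.5829
σ²_T = Σσ²ᵢ + 2·Σσ_ij = 5.7067 + 2 × 1.7141 = 9.1349
α = (3/2)·(1 − 5.7067/9.1349) = 0.563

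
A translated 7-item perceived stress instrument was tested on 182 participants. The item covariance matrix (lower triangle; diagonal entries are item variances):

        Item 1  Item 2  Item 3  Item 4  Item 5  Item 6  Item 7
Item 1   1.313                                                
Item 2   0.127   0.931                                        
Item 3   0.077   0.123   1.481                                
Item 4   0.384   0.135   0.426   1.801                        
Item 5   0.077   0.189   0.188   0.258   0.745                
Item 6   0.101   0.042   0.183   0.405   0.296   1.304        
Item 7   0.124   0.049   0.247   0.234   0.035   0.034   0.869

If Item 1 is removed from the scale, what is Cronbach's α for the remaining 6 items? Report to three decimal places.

α = 0.532

Remaining items: Item 2, Item 3, Item 4, Item 5, Item 6, Item 7 (k = 6).
Σσᵢ² = 0.931 + 1.481 + 1.801 + 0.745 + 1.304 + 0.869 = 7.131
total variance = 7.131 + 2 × 2.844 = 12.819
α (item deleted) = (6/5)·(1 − 7.131/12.819) = 0.532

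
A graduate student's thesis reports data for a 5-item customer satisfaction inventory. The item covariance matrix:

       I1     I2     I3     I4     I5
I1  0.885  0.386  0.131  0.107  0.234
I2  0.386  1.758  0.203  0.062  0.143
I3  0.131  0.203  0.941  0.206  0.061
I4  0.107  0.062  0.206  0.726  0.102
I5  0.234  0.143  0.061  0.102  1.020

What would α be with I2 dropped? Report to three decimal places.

α = 0.427

Remaining items: I1, I3, I4, I5 (k = 4).
Σσ²ᵢ = 0.885 + 0.941 + 0.726 + 1.020 = 3.572
Var(T) = 3.572 + 2 × 0.841 = 5.254
α (item deleted) = (4/3)·(1 − 3.572/5.254) = 0.427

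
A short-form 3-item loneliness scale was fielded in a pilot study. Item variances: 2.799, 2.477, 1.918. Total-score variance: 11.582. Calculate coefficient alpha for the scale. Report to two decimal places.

coefficient alpha = 0.57

Σσ²ᵢ = 2.799 + 2.477 + 1.918 = 7.194
α = (k/(k−1))·(1 − Σσ²ᵢ/Var(T)) = (3/2)·(1 − 7.194/11.582) = 0.57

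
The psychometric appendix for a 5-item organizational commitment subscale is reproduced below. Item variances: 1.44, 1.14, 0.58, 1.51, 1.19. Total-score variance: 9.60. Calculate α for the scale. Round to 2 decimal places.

Σσ²ᵢ = 1.44 + 1.14 + 0.58 + 1.51 + 1.19 = 5.86
α = (k/(k−1))·(1 − Σσ²ᵢ/Var(T)) = (5/4)·(1 − 5.86/9.60) = 0.49

α = 0.49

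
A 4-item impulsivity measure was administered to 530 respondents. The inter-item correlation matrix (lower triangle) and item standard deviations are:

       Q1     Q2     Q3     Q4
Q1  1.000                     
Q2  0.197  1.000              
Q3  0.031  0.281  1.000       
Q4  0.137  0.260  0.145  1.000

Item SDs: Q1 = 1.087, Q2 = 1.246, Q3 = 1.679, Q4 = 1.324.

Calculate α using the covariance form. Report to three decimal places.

Σσ²ᵢ = 1.087² + 1.246² + 1.679² + 1.324² = 7.3061
Covariances σ_ij = r_ij · s_i · s_j:
  σ(Q1,Q2) = 0.197 × 1.087 × 1.246 = 0.2668
  σ(Q1,Q3) = 0.031 × 1.087 × 1.679 = 0.0566
  σ(Q1,Q4) = 0.137 × 1.087 × 1.324 = 0.1972
  σ(Q2,Q3) = 0.281 × 1.246 × 1.679 = 0.5879
  σ(Q2,Q4) = 0.260 × 1.246 × 1.324 = 0.4289
  σ(Q3,Q4) = 0.145 × 1.679 × 1.324 = 0.3223
σ²_T = Σσ²ᵢ + 2·Σσ_ij = 7.3061 + 2 × 1.8597 = 11.0255
α = (4/3)·(1 − 7.3061/11.0255) = 0.450

α = 0.450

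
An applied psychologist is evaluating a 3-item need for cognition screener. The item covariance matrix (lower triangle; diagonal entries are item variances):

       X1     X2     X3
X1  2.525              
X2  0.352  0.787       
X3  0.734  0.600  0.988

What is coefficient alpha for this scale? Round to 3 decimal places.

coefficient alpha = 0.659

ΣVar(i) = 2.525 + 0.787 + 0.988 = 4.300
Σ_{i<j} σ_ij = 1.686
σ²_T = 4.300 + 2 × 1.686 = 7.672
α = (k/(k−1))·(1 − ΣVar(i)/σ²_T) = (3/2)·(1 − 4.300/7.672) = 0.659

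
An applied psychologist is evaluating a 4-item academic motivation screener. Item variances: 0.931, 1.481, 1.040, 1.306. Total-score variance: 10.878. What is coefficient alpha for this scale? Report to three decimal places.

Σσᵢ² = 0.931 + 1.481 + 1.040 + 1.306 = 4.758
α = (k/(k−1))·(1 − Σσᵢ²/σ²_total) = (4/3)·(1 − 4.758/10.878) = 0.750

α = 0.750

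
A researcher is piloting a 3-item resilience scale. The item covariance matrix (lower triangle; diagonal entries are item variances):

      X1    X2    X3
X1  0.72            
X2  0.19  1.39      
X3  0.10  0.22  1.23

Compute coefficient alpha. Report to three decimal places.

coefficient alpha = 0.351

Σσᵢ² = 0.72 + 1.39 + 1.23 = 3.34
Σ_{i<j} σ_ij = 0.51
σ²_total = 3.34 + 2 × 0.51 = 4.36
α = (k/(k−1))·(1 − Σσᵢ²/σ²_total) = (3/2)·(1 − 3.34/4.36) = 0.351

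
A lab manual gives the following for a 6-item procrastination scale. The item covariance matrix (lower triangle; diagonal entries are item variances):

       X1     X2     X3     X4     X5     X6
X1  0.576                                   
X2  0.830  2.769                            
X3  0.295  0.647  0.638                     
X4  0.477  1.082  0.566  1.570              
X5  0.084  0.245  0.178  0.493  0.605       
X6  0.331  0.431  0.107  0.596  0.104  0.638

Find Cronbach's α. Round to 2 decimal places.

Σσ²ᵢ = 0.576 + 2.769 + 0.638 + 1.570 + 0.605 + 0.638 = 6.796
Sum of the distinct covariances = 6.466
Var(T) = 6.796 + 2 × 6.466 = 19.728
α = (k/(k−1))·(1 − Σσ²ᵢ/Var(T)) = (6/5)·(1 − 6.796/19.728) = 0.79

α = 0.79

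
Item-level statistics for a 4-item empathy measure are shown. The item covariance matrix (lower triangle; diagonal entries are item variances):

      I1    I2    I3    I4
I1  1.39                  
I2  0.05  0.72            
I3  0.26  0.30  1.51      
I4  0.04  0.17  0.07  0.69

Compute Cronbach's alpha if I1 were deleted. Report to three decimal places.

α = 0.405

Remaining items: I2, I3, I4 (k = 3).
sum of item variances = 0.72 + 1.51 + 0.69 = 2.92
total variance = 2.92 + 2 × 0.54 = 4.00
α (item deleted) = (3/2)·(1 − 2.92/4.00) = 0.405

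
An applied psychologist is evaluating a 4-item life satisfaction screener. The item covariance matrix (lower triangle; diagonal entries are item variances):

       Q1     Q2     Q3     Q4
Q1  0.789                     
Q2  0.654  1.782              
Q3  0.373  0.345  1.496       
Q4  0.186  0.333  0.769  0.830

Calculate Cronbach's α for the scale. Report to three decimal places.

ΣVar(i) = 0.789 + 1.782 + 1.496 + 0.830 = 4.897
Sum of off-diagonal covariances = 2.660
total variance = 4.897 + 2 × 2.660 = 10.217
α = (k/(k−1))·(1 − ΣVar(i)/total variance) = (4/3)·(1 − 4.897/10.217) = 0.694

Cronbach's α = 0.694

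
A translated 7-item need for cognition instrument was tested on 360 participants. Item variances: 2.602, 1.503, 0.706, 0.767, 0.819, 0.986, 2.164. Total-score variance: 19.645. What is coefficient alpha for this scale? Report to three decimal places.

Σσᵢ² = 2.602 + 1.503 + 0.706 + 0.767 + 0.819 + 0.986 + 2.164 = 9.547
α = (k/(k−1))·(1 − Σσᵢ²/σ²_total) = (7/6)·(1 − 9.547/19.645) = 0.600

α = 0.600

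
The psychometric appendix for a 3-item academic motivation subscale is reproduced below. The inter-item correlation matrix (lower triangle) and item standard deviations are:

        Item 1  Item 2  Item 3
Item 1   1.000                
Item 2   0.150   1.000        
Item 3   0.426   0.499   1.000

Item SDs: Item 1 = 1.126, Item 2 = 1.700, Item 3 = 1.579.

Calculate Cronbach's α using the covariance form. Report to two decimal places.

Cronbach's α = 0.63

Σσ²ᵢ = 1.126² + 1.700² + 1.579² = 6.6511
Covariances σ_ij = r_ij · s_i · s_j:
  σ(Item 1,Item 2) = 0.150 × 1.126 × 1.700 = 0.2871
  σ(Item 1,Item 3) = 0.426 × 1.126 × 1.579 = 0.7574
  σ(Item 2,Item 3) = 0.499 × 1.700 × 1.579 = 1.3395
σ²_T = Σσ²ᵢ + 2·Σσ_ij = 6.6511 + 2 × 2.3840 = 11.4191
α = (3/2)·(1 − 6.6511/11.4191) = 0.63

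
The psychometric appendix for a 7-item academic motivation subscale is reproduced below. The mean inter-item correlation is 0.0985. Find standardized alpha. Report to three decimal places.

standardized alpha = 0.433

Standardized α = k·r̄ / (1 + (k−1)·r̄) = 7 × 0.0985 / (1 + 6 × 0.0985)
  = 0.6895 / 1.5910 = 0.433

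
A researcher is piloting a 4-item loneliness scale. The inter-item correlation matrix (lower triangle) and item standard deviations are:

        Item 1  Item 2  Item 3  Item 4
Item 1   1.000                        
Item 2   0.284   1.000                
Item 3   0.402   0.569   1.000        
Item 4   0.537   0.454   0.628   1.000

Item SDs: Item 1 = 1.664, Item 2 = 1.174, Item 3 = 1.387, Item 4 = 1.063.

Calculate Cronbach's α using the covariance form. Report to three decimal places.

α = 0.765

Σσ²ᵢ = 1.664² + 1.174² + 1.387² + 1.063² = 7.2009
Covariances σ_ij = r_ij · s_i · s_j:
  σ(Item 1,Item 2) = 0.284 × 1.664 × 1.174 = 0.5548
  σ(Item 1,Item 3) = 0.402 × 1.664 × 1.387 = 0.9278
  σ(Item 1,Item 4) = 0.537 × 1.664 × 1.063 = 0.9499
  σ(Item 2,Item 3) = 0.569 × 1.174 × 1.387 = 0.9265
  σ(Item 2,Item 4) = 0.454 × 1.174 × 1.063 = 0.5666
  σ(Item 3,Item 4) = 0.628 × 1.387 × 1.063 = 0.9259
σ²_T = Σσ²ᵢ + 2·Σσ_ij = 7.2009 + 2 × 4.8515 = 16.9039
α = (4/3)·(1 − 7.2009/16.9039) = 0.765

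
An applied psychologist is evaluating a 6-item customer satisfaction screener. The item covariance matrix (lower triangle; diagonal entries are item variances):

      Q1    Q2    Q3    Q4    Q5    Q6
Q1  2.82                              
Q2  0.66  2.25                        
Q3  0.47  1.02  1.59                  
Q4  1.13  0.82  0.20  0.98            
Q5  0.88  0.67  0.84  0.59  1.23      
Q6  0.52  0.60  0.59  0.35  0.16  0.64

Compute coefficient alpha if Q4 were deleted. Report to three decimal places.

coefficient alpha = 0.751

Remaining items: Q1, Q2, Q3, Q5, Q6 (k = 5).
sum of item variances = 2.82 + 2.25 + 1.59 + 1.23 + 0.64 = 8.53
σ²_total = 8.53 + 2 × 6.41 = 21.35
α (item deleted) = (5/4)·(1 − 8.53/21.35) = 0.751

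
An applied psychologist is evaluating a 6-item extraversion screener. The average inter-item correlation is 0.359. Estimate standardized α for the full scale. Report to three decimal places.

standardized α = 0.771

Standardized α = k·r̄ / (1 + (k−1)·r̄) = 6 × 0.359 / (1 + 5 × 0.359)
  = 2.1540 / 2.7950 = 0.771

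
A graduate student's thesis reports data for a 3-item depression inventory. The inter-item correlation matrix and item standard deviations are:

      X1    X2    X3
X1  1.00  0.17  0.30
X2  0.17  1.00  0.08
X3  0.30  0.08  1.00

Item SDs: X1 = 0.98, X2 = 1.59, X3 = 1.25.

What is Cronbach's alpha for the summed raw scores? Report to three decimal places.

Σσ²ᵢ = 0.98² + 1.59² + 1.25² = 5.0510
Covariances σ_ij = r_ij · s_i · s_j:
  σ(X1,X2) = 0.17 × 0.98 × 1.59 = 0.2649
  σ(X1,X3) = 0.30 × 0.98 × 1.25 = 0.3675
  σ(X2,X3) = 0.08 × 1.59 × 1.25 = 0.1590
σ²_T = Σσ²ᵢ + 2·Σσ_ij = 5.0510 + 2 × 0.7914 = 6.6338
α = (3/2)·(1 − 5.0510/6.6338) = 0.358

Cronbach's alpha = 0.358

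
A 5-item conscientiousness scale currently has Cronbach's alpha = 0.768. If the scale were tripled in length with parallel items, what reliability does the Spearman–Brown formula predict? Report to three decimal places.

predicted reliability = 0.909

Length factor m = 3
α' = m·α / (1 + (m−1)·α)
   = 3 × 0.768 / (1 + (3 − 1) × 0.768)
   = 2.3040 / 2.5360 = 0.909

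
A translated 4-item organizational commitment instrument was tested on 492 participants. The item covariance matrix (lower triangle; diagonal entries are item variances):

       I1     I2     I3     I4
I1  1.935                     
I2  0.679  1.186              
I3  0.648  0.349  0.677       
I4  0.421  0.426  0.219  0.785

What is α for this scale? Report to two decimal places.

α = 0.73

sum of item variances = 1.935 + 1.186 + 0.677 + 0.785 = 4.583
Sum of off-diagonal covariances = 2.742
σ²_T = 4.583 + 2 × 2.742 = 10.067
α = (k/(k−1))·(1 − sum of item variances/σ²_T) = (4/3)·(1 − 4.583/10.067) = 0.73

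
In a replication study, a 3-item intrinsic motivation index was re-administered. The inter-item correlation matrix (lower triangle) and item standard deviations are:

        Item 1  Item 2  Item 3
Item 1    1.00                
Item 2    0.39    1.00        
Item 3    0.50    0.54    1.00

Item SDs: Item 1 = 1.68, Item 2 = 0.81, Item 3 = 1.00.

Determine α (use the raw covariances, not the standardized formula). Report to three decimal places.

Σσ²ᵢ = 1.68² + 0.81² + 1.00² = 4.4785
Covariances σ_ij = r_ij · s_i · s_j:
  σ(Item 1,Item 2) = 0.39 × 1.68 × 0.81 = 0.5307
  σ(Item 1,Item 3) = 0.50 × 1.68 × 1.00 = 0.8400
  σ(Item 2,Item 3) = 0.54 × 0.81 × 1.00 = 0.4374
σ²_T = Σσ²ᵢ + 2·Σσ_ij = 4.4785 + 2 × 1.8081 = 8.0947
α = (3/2)·(1 − 4.4785/8.0947) = 0.670

α = 0.670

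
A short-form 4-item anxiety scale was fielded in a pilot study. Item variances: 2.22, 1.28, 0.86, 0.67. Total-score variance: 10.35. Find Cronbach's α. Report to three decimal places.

Cronbach's α = 0.685

Σσᵢ² = 2.22 + 1.28 + 0.86 + 0.67 = 5.03
α = (k/(k−1))·(1 − Σσᵢ²/σ²_total) = (4/3)·(1 − 5.03/10.35) = 0.685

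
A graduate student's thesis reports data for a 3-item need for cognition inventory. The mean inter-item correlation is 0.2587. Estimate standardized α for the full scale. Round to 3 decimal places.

Standardized α = k·r̄ / (1 + (k−1)·r̄) = 3 × 0.2587 / (1 + 2 × 0.2587)
  = 0.7761 / 1.5174 = 0.511

α = 0.511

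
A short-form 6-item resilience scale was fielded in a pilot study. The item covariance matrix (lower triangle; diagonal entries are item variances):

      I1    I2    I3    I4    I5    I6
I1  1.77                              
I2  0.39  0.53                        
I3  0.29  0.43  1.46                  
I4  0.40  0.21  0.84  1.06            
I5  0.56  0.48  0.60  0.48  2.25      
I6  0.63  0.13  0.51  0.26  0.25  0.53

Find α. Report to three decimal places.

α = 0.756

Σσᵢ² = 1.77 + 0.53 + 1.46 + 1.06 + 2.25 + 0.53 = 7.60
Sum of the distinct covariances = 6.46
σ²_total = 7.60 + 2 × 6.46 = 20.52
α = (k/(k−1))·(1 − Σσᵢ²/σ²_total) = (6/5)·(1 − 7.60/20.52) = 0.756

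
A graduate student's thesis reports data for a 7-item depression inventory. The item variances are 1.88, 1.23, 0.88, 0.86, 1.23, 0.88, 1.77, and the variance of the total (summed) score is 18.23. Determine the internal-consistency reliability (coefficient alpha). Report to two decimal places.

α = 0.61

Σσ²ᵢ = 1.88 + 1.23 + 0.88 + 0.86 + 1.23 + 0.88 + 1.77 = 8.73
α = (k/(k−1))·(1 − Σσ²ᵢ/total variance) = (7/6)·(1 − 8.73/18.23) = 0.61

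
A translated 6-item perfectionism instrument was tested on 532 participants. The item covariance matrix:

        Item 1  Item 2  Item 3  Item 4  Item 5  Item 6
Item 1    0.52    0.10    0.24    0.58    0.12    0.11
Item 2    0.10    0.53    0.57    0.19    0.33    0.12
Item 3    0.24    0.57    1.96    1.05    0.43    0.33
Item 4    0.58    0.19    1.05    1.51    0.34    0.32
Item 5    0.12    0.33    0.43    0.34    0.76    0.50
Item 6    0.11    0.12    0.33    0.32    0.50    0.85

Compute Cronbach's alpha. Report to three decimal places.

α = 0.762

ΣVar(i) = 0.52 + 0.53 + 1.96 + 1.51 + 0.76 + 0.85 = 6.13
Sum of the distinct covariances = 5.33
σ²_T = 6.13 + 2 × 5.33 = 16.79
α = (k/(k−1))·(1 − ΣVar(i)/σ²_T) = (6/5)·(1 − 6.13/16.79) = 0.762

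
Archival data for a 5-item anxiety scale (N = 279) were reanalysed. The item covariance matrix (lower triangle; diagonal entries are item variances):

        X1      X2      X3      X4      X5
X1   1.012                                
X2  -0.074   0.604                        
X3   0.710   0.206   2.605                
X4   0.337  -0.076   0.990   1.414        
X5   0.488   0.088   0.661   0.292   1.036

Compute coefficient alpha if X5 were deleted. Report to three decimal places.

α = 0.568

Remaining items: X1, X2, X3, X4 (k = 4).
Σσᵢ² = 1.012 + 0.604 + 2.605 + 1.414 = 5.635
total variance = 5.635 + 2 × 2.093 = 9.821
α (item deleted) = (4/3)·(1 − 5.635/9.821) = 0.568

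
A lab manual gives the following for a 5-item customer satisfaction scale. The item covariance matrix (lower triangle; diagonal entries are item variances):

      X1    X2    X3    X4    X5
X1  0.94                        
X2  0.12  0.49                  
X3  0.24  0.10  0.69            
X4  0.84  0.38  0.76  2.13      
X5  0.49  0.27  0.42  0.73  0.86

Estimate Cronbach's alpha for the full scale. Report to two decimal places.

α = 0.79

sum of item variances = 0.94 + 0.49 + 0.69 + 2.13 + 0.86 = 5.11
Σ_{i<j} σ_ij = 4.35
σ²_T = 5.11 + 2 × 4.35 = 13.81
α = (k/(k−1))·(1 − sum of item variances/σ²_T) = (5/4)·(1 − 5.11/13.81) = 0.79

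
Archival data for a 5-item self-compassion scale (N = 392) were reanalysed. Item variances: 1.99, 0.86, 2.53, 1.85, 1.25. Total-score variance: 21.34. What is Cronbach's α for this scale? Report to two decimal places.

ΣVar(i) = 1.99 + 0.86 + 2.53 + 1.85 + 1.25 = 8.48
α = (k/(k−1))·(1 − ΣVar(i)/total variance) = (5/4)·(1 − 8.48/21.34) = 0.75

α = 0.75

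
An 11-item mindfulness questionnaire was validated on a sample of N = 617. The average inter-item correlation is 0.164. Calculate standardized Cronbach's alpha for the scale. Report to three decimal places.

Standardized α = k·r̄ / (1 + (k−1)·r̄) = 11 × 0.164 / (1 + 10 × 0.164)
  = 1.8040 / 2.6400 = 0.683

standardized Cronbach's alpha = 0.683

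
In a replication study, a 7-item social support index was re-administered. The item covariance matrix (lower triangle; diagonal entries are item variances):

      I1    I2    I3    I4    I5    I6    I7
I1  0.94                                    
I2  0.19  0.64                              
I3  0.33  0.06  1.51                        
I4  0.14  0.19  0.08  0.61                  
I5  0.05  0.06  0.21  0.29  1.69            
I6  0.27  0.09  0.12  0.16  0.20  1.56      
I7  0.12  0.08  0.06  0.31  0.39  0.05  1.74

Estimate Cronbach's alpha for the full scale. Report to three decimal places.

Cronbach's alpha = 0.516

Σσᵢ² = 0.94 + 0.64 + 1.51 + 0.61 + 1.69 + 1.56 + 1.74 = 8.69
Sum of off-diagonal covariances = 3.45
total variance = 8.69 + 2 × 3.45 = 15.59
α = (k/(k−1))·(1 − Σσᵢ²/total variance) = (7/6)·(1 − 8.69/15.59) = 0.516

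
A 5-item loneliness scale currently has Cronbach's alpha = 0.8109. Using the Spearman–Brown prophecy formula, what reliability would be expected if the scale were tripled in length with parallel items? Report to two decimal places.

Length factor m = 3
α' = m·α / (1 + (m−1)·α)
   = 3 × 0.8109 / (1 + (3 − 1) × 0.8109)
   = 2.4327 / 2.6218 = 0.93

predicted reliability = 0.93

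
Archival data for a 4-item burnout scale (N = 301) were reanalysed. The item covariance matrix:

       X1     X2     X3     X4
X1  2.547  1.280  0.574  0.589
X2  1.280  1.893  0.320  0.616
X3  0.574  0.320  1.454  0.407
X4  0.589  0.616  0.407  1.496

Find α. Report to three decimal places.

ΣVar(i) = 2.547 + 1.893 + 1.454 + 1.496 = 7.390
Sum of off-diagonal covariances = 3.786
σ²_total = 7.390 + 2 × 3.786 = 14.962
α = (k/(k−1))·(1 − ΣVar(i)/σ²_total) = (4/3)·(1 − 7.390/14.962) = 0.675

α = 0.675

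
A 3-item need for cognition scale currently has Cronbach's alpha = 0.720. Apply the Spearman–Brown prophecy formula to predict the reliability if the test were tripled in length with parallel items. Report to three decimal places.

predicted reliability = 0.885

Length factor m = 3
α' = m·α / (1 + (m−1)·α)
   = 3 × 0.720 / (1 + (3 − 1) × 0.720)
   = 2.1600 / 2.4400 = 0.885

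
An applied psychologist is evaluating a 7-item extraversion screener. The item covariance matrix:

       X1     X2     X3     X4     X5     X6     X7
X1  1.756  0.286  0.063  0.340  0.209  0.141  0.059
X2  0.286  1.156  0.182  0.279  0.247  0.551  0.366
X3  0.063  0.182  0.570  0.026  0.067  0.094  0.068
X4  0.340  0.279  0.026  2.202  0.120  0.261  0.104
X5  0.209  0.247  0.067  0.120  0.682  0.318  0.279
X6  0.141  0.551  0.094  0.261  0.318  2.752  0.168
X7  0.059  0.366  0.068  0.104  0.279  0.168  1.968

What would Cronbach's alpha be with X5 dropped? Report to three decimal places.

α = 0.438

Remaining items: X1, X2, X3, X4, X6, X7 (k = 6).
Σσᵢ² = 1.756 + 1.156 + 0.570 + 2.202 + 2.752 + 1.968 = 10.404
σ²_T = 10.404 + 2 × 2.988 = 16.380
α (item deleted) = (6/5)·(1 − 10.404/16.380) = 0.438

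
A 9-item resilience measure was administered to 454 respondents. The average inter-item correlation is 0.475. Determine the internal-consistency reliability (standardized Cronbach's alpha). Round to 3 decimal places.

Standardized α = k·r̄ / (1 + (k−1)·r̄) = 9 × 0.475 / (1 + 8 × 0.475)
  = 4.2750 / 4.8000 = 0.891

standardized Cronbach's alpha = 0.891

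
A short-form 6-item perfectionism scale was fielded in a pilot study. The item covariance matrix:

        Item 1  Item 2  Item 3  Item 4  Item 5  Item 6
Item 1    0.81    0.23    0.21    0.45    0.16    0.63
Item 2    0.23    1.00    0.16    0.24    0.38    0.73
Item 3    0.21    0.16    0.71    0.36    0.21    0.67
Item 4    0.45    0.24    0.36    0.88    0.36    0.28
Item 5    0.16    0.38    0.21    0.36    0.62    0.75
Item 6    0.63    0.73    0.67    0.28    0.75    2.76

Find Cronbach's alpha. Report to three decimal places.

α = 0.758

Σσ²ᵢ = 0.81 + 1.00 + 0.71 + 0.88 + 0.62 + 2.76 = 6.78
Sum of the distinct covariances = 5.82
Var(T) = 6.78 + 2 × 5.82 = 18.42
α = (k/(k−1))·(1 − Σσ²ᵢ/Var(T)) = (6/5)·(1 − 6.78/18.42) = 0.758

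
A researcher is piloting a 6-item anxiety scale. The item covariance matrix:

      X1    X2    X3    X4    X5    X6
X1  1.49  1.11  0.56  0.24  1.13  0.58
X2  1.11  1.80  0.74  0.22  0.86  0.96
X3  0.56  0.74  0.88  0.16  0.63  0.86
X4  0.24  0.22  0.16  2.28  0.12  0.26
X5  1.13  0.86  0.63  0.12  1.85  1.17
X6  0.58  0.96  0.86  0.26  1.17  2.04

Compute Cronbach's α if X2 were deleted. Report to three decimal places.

Remaining items: X1, X3, X4, X5, X6 (k = 5).
sum of item variances = 1.49 + 0.88 + 2.28 + 1.85 + 2.04 = 8.54
total variance = 8.54 + 2 × 5.71 = 19.96
α (item deleted) = (5/4)·(1 − 8.54/19.96) = 0.715

Cronbach's α = 0.715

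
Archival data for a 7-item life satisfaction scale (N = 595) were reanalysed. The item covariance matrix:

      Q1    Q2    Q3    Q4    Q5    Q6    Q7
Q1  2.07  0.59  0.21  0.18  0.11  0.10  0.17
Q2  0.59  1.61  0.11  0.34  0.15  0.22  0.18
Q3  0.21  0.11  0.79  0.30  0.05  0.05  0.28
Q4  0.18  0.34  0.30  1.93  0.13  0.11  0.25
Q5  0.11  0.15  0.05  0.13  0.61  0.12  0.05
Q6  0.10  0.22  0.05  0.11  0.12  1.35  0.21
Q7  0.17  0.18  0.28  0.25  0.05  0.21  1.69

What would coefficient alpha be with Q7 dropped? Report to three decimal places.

coefficient alpha = 0.478

Remaining items: Q1, Q2, Q3, Q4, Q5, Q6 (k = 6).
Σσ²ᵢ = 2.07 + 1.61 + 0.79 + 1.93 + 0.61 + 1.35 = 8.36
total variance = 8.36 + 2 × 2.77 = 13.90
α (item deleted) = (6/5)·(1 − 8.36/13.90) = 0.478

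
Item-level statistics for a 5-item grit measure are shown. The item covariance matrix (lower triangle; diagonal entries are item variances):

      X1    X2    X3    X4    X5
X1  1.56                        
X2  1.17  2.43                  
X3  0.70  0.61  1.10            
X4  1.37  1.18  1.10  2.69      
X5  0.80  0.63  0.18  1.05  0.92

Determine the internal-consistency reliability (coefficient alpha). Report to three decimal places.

coefficient alpha = 0.836

sum of item variances = 1.56 + 2.43 + 1.10 + 2.69 + 0.92 = 8.70
Sum of the distinct covariances = 8.79
σ²_T = 8.70 + 2 × 8.79 = 26.28
α = (k/(k−1))·(1 − sum of item variances/σ²_T) = (5/4)·(1 − 8.70/26.28) = 0.836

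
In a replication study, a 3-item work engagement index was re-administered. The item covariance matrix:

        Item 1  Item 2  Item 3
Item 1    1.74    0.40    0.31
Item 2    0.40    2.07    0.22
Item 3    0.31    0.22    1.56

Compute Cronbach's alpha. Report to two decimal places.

Σσ²ᵢ = 1.74 + 2.07 + 1.56 = 5.37
Sum of off-diagonal covariances = 0.93
Var(T) = 5.37 + 2 × 0.93 = 7.23
α = (k/(k−1))·(1 − Σσ²ᵢ/Var(T)) = (3/2)·(1 − 5.37/7.23) = 0.39

Cronbach's alpha = 0.39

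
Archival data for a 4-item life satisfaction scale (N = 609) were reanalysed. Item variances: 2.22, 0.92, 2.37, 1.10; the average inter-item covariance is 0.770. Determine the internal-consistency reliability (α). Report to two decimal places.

sum of item variances = 2.22 + 0.92 + 2.37 + 1.10 = 6.61
Sum of the 6 distinct covariances = 6 × 0.770 = 4.620
total variance = sum of item variances + 2·Σcov = 6.61 + 2 × 4.620 = 15.850
α = (4/3)·(1 − 6.61/15.850) = 0.78

α = 0.78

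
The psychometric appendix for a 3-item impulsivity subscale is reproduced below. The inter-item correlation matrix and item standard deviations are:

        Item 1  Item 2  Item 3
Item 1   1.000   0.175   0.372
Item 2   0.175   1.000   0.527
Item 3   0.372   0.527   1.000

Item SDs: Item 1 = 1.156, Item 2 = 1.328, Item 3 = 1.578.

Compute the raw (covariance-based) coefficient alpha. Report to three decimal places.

Σσ²ᵢ = 1.156² + 1.328² + 1.578² = 5.5900
Covariances σ_ij = r_ij · s_i · s_j:
  σ(Item 1,Item 2) = 0.175 × 1.156 × 1.328 = 0.2687
  σ(Item 1,Item 3) = 0.372 × 1.156 × 1.578 = 0.6786
  σ(Item 2,Item 3) = 0.527 × 1.328 × 1.578 = 1.1044
σ²_T = Σσ²ᵢ + 2·Σσ_ij = 5.5900 + 2 × 2.0517 = 9.6934
α = (3/2)·(1 − 5.5900/9.6934) = 0.635

α = 0.635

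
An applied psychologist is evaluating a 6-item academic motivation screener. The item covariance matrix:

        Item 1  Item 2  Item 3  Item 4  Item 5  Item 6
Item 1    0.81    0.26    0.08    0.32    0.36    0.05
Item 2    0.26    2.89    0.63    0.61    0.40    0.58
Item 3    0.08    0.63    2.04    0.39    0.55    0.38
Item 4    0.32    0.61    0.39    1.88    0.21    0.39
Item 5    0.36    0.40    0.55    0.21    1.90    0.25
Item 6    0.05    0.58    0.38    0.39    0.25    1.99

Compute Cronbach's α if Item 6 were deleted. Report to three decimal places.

Cronbach's α = 0.556

Remaining items: Item 1, Item 2, Item 3, Item 4, Item 5 (k = 5).
sum of item variances = 0.81 + 2.89 + 2.04 + 1.88 + 1.90 = 9.52
Var(T) = 9.52 + 2 × 3.81 = 17.14
α (item deleted) = (5/4)·(1 − 9.52/17.14) = 0.556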